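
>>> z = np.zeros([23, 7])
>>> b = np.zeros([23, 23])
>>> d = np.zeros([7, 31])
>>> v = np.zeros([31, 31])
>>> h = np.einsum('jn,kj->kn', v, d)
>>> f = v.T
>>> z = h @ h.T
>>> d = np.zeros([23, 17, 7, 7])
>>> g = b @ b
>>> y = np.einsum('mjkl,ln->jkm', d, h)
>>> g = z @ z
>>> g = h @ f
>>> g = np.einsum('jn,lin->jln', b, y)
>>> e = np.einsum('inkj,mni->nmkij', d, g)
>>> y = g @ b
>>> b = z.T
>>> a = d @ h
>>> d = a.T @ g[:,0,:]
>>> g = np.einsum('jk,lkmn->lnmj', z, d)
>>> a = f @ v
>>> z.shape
(7, 7)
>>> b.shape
(7, 7)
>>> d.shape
(31, 7, 17, 23)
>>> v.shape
(31, 31)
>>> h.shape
(7, 31)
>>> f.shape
(31, 31)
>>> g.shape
(31, 23, 17, 7)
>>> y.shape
(23, 17, 23)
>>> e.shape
(17, 23, 7, 23, 7)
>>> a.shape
(31, 31)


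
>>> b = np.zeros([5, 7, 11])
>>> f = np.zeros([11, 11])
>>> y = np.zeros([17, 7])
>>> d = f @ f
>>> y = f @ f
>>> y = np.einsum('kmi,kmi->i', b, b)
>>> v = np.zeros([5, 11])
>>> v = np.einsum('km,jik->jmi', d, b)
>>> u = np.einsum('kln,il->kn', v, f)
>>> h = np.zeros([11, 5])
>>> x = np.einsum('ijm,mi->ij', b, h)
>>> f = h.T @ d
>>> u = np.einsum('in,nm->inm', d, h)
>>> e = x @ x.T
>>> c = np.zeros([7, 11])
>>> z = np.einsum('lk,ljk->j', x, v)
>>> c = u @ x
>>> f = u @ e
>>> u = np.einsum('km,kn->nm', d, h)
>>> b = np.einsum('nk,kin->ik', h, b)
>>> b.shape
(7, 5)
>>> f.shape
(11, 11, 5)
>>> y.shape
(11,)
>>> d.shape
(11, 11)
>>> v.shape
(5, 11, 7)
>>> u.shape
(5, 11)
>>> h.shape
(11, 5)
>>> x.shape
(5, 7)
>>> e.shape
(5, 5)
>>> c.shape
(11, 11, 7)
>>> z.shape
(11,)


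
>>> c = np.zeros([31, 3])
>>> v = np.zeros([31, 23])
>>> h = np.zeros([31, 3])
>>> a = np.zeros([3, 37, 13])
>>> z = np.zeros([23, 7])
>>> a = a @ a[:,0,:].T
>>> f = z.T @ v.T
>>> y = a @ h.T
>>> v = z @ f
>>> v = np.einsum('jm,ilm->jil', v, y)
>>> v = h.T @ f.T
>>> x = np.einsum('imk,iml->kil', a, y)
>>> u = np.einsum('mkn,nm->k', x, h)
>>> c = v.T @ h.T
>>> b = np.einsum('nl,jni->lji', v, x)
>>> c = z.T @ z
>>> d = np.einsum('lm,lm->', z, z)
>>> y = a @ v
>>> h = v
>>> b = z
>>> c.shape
(7, 7)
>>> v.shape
(3, 7)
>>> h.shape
(3, 7)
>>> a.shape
(3, 37, 3)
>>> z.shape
(23, 7)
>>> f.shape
(7, 31)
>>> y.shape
(3, 37, 7)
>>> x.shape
(3, 3, 31)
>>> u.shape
(3,)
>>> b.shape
(23, 7)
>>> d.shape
()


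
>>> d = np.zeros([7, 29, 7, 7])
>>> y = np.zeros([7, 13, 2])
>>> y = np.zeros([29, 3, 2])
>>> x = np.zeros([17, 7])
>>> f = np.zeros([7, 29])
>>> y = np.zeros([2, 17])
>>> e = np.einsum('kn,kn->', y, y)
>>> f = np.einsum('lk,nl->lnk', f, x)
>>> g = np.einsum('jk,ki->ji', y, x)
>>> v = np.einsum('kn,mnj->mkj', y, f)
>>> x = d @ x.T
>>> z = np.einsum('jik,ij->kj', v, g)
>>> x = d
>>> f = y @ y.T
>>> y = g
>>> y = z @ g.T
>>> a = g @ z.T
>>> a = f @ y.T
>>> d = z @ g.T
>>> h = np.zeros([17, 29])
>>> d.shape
(29, 2)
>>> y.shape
(29, 2)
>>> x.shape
(7, 29, 7, 7)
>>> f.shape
(2, 2)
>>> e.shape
()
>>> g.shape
(2, 7)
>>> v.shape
(7, 2, 29)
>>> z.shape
(29, 7)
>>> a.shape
(2, 29)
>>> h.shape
(17, 29)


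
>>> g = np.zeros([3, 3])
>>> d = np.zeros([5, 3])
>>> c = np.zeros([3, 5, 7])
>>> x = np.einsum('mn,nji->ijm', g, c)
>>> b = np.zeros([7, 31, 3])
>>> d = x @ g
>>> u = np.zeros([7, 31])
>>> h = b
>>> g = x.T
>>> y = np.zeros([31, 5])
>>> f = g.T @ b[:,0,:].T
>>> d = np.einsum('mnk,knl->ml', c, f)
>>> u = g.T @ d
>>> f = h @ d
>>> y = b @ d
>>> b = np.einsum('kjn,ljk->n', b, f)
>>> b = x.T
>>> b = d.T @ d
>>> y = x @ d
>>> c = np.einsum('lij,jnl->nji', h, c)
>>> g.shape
(3, 5, 7)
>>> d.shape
(3, 7)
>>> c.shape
(5, 3, 31)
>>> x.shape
(7, 5, 3)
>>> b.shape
(7, 7)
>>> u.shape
(7, 5, 7)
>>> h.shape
(7, 31, 3)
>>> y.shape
(7, 5, 7)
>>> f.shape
(7, 31, 7)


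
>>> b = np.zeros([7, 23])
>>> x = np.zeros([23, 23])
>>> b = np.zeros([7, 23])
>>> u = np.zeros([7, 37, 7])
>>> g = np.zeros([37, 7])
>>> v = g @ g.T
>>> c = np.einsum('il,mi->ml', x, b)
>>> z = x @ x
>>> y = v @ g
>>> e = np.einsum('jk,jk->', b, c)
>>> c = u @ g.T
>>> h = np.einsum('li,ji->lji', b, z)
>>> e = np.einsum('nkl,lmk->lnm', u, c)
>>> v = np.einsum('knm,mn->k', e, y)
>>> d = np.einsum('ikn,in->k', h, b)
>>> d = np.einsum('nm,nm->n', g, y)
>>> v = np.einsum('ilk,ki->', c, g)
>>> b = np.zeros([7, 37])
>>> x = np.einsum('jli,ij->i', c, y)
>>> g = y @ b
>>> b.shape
(7, 37)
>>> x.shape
(37,)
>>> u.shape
(7, 37, 7)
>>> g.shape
(37, 37)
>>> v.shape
()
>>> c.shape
(7, 37, 37)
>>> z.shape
(23, 23)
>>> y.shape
(37, 7)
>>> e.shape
(7, 7, 37)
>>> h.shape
(7, 23, 23)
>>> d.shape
(37,)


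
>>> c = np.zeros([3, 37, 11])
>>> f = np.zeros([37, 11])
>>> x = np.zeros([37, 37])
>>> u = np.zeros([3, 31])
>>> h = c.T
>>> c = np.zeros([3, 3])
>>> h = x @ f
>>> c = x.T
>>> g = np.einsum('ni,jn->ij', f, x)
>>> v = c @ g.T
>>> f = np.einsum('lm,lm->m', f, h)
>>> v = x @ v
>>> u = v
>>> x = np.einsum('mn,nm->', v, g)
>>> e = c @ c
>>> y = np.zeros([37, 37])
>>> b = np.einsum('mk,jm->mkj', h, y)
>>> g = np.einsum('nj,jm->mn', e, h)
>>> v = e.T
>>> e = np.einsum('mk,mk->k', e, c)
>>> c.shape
(37, 37)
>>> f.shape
(11,)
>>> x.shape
()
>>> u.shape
(37, 11)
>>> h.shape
(37, 11)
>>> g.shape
(11, 37)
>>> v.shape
(37, 37)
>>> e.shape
(37,)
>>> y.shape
(37, 37)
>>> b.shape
(37, 11, 37)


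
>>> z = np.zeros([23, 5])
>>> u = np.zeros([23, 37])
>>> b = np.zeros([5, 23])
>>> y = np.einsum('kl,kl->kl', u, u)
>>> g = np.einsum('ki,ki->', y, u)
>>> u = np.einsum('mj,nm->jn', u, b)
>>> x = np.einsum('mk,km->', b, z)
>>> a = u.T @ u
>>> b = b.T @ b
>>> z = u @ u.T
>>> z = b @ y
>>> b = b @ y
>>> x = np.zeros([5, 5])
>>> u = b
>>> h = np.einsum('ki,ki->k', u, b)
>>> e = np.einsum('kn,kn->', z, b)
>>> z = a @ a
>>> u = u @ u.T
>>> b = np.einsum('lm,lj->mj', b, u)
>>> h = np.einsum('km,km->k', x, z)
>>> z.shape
(5, 5)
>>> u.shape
(23, 23)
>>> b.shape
(37, 23)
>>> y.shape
(23, 37)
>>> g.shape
()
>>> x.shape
(5, 5)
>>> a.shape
(5, 5)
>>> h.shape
(5,)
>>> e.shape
()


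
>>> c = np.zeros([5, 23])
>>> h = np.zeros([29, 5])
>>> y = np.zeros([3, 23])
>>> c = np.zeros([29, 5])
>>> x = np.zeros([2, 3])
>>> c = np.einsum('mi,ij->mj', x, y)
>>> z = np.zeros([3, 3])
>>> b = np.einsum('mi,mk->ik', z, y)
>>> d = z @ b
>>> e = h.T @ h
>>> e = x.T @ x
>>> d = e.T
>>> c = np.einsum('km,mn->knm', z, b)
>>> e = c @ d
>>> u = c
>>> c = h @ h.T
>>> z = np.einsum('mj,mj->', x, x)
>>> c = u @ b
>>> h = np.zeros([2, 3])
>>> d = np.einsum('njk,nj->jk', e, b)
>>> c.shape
(3, 23, 23)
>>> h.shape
(2, 3)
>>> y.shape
(3, 23)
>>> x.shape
(2, 3)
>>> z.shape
()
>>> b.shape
(3, 23)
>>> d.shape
(23, 3)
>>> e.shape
(3, 23, 3)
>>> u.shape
(3, 23, 3)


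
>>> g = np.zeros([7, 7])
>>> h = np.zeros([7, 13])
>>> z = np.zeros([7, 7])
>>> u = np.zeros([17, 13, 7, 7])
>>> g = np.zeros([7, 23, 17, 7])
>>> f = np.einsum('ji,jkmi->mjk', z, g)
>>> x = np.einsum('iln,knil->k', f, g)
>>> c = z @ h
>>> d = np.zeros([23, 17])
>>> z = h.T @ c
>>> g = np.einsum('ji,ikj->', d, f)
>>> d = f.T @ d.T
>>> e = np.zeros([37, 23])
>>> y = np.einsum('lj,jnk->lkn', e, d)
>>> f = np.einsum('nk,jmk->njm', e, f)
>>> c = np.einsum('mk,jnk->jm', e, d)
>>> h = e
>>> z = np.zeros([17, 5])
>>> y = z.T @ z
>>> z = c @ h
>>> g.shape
()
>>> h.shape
(37, 23)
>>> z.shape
(23, 23)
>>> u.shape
(17, 13, 7, 7)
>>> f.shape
(37, 17, 7)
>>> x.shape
(7,)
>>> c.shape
(23, 37)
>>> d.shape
(23, 7, 23)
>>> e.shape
(37, 23)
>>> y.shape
(5, 5)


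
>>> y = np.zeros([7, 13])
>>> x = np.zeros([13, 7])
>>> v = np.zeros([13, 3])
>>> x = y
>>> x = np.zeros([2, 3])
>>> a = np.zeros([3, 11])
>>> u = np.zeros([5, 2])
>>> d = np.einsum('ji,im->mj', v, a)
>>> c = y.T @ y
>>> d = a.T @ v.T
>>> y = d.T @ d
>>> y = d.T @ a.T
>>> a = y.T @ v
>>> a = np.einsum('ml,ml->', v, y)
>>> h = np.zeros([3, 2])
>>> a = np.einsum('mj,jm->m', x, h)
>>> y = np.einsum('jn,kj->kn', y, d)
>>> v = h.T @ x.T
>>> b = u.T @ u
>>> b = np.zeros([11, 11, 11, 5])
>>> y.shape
(11, 3)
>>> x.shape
(2, 3)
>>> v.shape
(2, 2)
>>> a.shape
(2,)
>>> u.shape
(5, 2)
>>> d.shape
(11, 13)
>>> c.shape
(13, 13)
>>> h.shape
(3, 2)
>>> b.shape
(11, 11, 11, 5)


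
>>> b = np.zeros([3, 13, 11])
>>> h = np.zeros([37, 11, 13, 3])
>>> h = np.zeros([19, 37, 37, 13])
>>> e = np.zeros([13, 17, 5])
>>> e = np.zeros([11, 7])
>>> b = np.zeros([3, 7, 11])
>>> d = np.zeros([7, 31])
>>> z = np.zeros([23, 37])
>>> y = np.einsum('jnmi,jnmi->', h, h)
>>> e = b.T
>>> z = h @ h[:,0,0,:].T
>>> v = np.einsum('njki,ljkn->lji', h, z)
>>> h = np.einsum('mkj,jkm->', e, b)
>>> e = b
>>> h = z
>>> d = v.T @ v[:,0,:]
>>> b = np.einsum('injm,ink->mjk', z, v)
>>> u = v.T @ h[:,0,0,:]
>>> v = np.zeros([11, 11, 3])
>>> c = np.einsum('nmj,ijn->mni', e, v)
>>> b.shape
(19, 37, 13)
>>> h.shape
(19, 37, 37, 19)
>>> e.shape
(3, 7, 11)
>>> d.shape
(13, 37, 13)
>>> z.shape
(19, 37, 37, 19)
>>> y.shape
()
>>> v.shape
(11, 11, 3)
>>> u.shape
(13, 37, 19)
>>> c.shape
(7, 3, 11)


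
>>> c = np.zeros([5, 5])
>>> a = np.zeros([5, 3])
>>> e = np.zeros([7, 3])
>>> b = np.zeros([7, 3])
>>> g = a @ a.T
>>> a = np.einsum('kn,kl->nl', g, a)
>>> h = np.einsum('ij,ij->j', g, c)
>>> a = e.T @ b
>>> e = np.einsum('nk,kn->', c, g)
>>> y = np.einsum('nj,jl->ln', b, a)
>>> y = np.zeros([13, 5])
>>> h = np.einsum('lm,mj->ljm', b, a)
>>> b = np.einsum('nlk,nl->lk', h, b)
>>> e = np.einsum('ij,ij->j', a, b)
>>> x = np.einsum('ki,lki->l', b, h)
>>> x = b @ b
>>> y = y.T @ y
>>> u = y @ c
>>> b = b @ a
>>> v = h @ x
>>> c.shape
(5, 5)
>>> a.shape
(3, 3)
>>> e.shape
(3,)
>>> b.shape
(3, 3)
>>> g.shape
(5, 5)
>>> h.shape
(7, 3, 3)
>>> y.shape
(5, 5)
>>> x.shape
(3, 3)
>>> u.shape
(5, 5)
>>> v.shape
(7, 3, 3)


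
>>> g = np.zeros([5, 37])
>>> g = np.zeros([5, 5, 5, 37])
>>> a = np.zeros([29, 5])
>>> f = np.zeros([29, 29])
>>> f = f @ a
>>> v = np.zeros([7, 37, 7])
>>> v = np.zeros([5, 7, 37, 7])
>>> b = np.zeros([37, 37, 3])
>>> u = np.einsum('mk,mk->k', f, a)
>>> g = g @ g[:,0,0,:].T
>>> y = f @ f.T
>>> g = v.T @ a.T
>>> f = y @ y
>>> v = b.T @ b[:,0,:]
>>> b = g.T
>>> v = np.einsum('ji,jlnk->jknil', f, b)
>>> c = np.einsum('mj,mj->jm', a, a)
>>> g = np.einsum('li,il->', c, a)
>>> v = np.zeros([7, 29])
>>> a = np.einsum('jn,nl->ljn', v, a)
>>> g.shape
()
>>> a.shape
(5, 7, 29)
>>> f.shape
(29, 29)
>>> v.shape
(7, 29)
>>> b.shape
(29, 7, 37, 7)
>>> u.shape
(5,)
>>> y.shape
(29, 29)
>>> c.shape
(5, 29)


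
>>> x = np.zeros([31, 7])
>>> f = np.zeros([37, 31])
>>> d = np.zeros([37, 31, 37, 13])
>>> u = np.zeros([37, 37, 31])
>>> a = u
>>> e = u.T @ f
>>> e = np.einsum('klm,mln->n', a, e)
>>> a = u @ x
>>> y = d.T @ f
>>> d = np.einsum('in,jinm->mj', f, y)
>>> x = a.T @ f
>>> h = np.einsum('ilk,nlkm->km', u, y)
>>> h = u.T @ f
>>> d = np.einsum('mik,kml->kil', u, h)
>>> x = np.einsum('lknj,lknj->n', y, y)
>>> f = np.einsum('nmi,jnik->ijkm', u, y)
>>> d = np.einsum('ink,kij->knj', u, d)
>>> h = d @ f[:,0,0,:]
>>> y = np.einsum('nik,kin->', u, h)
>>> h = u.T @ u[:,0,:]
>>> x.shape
(31,)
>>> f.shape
(31, 13, 31, 37)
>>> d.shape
(31, 37, 31)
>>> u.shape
(37, 37, 31)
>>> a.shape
(37, 37, 7)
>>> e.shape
(31,)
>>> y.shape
()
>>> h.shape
(31, 37, 31)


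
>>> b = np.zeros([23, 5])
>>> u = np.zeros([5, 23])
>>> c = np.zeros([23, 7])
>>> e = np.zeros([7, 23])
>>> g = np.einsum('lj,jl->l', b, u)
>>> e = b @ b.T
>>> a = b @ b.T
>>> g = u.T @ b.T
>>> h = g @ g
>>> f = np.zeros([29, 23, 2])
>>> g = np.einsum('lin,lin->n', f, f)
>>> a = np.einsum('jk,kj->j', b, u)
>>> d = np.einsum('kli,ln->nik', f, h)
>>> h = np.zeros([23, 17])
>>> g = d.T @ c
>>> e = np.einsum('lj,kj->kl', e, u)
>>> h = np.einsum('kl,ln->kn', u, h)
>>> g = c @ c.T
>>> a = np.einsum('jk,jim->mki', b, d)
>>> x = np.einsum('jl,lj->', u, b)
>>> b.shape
(23, 5)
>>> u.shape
(5, 23)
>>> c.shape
(23, 7)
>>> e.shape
(5, 23)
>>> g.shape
(23, 23)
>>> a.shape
(29, 5, 2)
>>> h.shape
(5, 17)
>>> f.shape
(29, 23, 2)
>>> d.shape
(23, 2, 29)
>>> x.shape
()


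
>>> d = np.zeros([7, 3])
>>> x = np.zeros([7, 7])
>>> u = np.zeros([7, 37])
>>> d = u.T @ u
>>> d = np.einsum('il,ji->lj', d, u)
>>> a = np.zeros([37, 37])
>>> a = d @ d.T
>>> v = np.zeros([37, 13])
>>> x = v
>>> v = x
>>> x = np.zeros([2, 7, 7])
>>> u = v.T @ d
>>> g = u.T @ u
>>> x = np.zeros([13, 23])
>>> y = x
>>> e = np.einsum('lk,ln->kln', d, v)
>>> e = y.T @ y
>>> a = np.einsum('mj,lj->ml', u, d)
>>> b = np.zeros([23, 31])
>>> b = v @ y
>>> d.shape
(37, 7)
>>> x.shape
(13, 23)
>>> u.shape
(13, 7)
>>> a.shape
(13, 37)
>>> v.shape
(37, 13)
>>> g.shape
(7, 7)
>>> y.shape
(13, 23)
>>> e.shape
(23, 23)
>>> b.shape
(37, 23)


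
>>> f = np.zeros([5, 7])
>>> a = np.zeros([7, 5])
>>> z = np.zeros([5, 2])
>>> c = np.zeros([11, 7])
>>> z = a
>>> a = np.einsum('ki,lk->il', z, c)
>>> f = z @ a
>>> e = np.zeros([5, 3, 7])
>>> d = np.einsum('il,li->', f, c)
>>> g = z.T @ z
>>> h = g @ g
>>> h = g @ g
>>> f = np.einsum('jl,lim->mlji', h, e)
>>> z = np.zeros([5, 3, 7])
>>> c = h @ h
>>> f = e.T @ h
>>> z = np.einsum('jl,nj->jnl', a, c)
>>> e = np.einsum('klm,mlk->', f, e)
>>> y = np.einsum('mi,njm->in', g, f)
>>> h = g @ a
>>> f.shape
(7, 3, 5)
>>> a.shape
(5, 11)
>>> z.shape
(5, 5, 11)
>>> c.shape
(5, 5)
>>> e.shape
()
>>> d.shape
()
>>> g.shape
(5, 5)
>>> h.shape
(5, 11)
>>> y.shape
(5, 7)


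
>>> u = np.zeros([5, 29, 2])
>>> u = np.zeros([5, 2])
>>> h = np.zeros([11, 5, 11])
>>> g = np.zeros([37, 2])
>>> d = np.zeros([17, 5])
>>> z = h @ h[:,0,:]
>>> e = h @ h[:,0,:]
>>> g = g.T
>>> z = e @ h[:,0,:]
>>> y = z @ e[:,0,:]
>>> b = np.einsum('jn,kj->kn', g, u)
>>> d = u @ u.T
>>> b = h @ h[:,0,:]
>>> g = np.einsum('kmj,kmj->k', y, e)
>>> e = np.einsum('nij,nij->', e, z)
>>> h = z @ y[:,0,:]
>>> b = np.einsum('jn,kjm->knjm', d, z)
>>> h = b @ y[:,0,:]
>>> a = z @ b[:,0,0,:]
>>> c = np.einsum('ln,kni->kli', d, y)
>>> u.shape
(5, 2)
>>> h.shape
(11, 5, 5, 11)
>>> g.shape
(11,)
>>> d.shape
(5, 5)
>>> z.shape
(11, 5, 11)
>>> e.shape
()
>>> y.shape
(11, 5, 11)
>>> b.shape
(11, 5, 5, 11)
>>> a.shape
(11, 5, 11)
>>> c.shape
(11, 5, 11)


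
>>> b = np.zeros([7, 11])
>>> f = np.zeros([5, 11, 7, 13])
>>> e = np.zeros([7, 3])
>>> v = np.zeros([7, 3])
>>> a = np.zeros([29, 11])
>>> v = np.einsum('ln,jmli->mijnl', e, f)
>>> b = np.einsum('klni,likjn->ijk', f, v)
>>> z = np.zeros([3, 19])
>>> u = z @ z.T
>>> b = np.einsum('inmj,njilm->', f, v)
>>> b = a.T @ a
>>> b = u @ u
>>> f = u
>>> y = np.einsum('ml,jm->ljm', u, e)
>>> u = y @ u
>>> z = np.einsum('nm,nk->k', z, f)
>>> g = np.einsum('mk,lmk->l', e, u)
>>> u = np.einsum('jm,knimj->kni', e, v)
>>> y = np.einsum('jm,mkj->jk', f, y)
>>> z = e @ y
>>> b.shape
(3, 3)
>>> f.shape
(3, 3)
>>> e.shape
(7, 3)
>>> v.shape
(11, 13, 5, 3, 7)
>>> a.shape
(29, 11)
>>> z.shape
(7, 7)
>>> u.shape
(11, 13, 5)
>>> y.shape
(3, 7)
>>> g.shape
(3,)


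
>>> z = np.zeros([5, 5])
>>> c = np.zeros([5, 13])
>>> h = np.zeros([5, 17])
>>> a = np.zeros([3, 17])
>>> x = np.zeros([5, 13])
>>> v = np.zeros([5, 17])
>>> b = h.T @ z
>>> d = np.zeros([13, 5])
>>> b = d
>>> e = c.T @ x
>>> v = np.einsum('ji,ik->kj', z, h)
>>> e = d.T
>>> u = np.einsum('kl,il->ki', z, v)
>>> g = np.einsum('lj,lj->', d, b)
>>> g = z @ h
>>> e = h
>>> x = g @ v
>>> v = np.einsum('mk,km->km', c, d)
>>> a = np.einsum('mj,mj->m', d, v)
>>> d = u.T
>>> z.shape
(5, 5)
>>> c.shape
(5, 13)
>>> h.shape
(5, 17)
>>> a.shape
(13,)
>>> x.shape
(5, 5)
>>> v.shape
(13, 5)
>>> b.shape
(13, 5)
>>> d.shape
(17, 5)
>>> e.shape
(5, 17)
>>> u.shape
(5, 17)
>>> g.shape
(5, 17)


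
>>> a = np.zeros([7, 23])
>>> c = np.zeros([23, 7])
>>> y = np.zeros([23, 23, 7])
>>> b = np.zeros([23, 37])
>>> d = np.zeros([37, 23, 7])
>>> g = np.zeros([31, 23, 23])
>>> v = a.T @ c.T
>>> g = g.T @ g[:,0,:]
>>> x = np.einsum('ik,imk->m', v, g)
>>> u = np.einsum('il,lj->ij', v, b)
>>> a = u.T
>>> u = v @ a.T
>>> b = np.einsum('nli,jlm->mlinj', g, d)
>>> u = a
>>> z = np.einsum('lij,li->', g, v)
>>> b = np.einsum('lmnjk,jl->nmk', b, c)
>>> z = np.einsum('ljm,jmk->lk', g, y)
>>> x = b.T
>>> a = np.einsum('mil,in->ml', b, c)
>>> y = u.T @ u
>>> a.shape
(23, 37)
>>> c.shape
(23, 7)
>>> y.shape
(23, 23)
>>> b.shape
(23, 23, 37)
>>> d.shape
(37, 23, 7)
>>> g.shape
(23, 23, 23)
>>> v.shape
(23, 23)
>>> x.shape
(37, 23, 23)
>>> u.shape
(37, 23)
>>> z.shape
(23, 7)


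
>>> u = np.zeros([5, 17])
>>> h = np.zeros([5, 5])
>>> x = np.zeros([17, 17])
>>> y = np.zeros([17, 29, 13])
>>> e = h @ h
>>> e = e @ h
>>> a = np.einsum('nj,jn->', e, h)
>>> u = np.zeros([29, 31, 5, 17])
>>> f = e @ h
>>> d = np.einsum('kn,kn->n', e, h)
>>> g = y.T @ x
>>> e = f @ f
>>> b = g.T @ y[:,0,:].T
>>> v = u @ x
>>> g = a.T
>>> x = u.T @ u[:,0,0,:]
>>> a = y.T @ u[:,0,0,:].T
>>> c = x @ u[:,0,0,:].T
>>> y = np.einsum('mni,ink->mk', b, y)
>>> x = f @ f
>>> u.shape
(29, 31, 5, 17)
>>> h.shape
(5, 5)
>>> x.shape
(5, 5)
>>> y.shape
(17, 13)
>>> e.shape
(5, 5)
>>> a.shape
(13, 29, 29)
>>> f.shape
(5, 5)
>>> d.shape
(5,)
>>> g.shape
()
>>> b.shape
(17, 29, 17)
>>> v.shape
(29, 31, 5, 17)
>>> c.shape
(17, 5, 31, 29)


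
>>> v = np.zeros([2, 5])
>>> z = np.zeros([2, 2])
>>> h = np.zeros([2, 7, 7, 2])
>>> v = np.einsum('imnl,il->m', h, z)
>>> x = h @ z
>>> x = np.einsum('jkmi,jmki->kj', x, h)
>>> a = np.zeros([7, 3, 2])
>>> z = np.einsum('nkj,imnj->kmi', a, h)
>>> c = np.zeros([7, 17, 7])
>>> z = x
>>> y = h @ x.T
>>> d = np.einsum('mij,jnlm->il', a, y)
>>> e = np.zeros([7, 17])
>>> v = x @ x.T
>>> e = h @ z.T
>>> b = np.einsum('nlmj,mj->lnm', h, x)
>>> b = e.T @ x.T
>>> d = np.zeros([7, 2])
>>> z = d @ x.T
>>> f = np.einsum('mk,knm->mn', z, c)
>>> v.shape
(7, 7)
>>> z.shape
(7, 7)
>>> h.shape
(2, 7, 7, 2)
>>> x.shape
(7, 2)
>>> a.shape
(7, 3, 2)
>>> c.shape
(7, 17, 7)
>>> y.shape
(2, 7, 7, 7)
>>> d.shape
(7, 2)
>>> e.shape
(2, 7, 7, 7)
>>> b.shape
(7, 7, 7, 7)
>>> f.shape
(7, 17)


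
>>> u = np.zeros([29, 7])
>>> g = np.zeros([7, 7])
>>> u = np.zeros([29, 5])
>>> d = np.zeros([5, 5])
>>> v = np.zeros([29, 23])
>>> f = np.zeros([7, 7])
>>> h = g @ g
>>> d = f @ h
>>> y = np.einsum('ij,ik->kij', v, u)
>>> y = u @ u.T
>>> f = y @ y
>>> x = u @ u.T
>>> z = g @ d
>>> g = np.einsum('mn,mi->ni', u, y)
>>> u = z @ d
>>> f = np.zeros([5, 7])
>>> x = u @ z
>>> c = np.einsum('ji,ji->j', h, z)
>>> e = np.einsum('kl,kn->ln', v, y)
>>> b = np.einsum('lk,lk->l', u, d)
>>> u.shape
(7, 7)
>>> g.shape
(5, 29)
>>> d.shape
(7, 7)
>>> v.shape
(29, 23)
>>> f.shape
(5, 7)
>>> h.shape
(7, 7)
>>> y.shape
(29, 29)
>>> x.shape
(7, 7)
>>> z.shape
(7, 7)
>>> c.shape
(7,)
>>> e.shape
(23, 29)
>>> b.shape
(7,)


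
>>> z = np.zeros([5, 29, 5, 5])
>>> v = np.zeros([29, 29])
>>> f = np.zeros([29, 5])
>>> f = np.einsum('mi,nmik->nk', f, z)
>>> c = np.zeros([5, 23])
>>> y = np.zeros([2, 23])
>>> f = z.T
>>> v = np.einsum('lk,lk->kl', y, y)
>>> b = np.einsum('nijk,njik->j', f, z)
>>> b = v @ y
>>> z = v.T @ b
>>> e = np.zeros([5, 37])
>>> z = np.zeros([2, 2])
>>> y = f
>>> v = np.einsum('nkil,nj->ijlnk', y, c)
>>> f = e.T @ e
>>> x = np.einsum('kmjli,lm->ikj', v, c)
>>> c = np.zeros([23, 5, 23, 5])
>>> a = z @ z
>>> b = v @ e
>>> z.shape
(2, 2)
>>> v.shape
(29, 23, 5, 5, 5)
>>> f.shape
(37, 37)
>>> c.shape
(23, 5, 23, 5)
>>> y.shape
(5, 5, 29, 5)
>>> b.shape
(29, 23, 5, 5, 37)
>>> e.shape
(5, 37)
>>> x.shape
(5, 29, 5)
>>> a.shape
(2, 2)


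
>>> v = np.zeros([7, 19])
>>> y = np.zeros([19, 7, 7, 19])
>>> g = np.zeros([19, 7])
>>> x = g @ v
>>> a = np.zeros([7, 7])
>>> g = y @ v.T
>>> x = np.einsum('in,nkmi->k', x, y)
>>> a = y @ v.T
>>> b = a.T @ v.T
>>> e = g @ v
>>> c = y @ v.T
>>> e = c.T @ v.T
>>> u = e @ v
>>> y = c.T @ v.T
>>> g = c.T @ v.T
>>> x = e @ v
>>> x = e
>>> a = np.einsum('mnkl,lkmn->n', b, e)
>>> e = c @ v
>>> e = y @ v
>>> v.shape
(7, 19)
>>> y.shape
(7, 7, 7, 7)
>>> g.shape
(7, 7, 7, 7)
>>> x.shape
(7, 7, 7, 7)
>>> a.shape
(7,)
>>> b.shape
(7, 7, 7, 7)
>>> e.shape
(7, 7, 7, 19)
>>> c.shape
(19, 7, 7, 7)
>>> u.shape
(7, 7, 7, 19)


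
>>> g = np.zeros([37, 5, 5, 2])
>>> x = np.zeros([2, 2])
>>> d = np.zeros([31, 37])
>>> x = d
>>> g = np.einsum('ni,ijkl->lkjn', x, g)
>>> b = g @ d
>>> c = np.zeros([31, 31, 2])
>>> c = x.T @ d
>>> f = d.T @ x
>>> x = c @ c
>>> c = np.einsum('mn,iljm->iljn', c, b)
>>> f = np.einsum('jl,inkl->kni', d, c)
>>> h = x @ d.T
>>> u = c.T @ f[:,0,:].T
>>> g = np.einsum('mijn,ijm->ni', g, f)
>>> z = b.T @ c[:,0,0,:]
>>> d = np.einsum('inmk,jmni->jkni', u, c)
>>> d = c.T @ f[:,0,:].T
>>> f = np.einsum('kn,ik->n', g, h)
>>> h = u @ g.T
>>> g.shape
(31, 5)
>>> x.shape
(37, 37)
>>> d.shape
(37, 5, 5, 5)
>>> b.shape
(2, 5, 5, 37)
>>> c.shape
(2, 5, 5, 37)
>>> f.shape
(5,)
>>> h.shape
(37, 5, 5, 31)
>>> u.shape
(37, 5, 5, 5)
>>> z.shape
(37, 5, 5, 37)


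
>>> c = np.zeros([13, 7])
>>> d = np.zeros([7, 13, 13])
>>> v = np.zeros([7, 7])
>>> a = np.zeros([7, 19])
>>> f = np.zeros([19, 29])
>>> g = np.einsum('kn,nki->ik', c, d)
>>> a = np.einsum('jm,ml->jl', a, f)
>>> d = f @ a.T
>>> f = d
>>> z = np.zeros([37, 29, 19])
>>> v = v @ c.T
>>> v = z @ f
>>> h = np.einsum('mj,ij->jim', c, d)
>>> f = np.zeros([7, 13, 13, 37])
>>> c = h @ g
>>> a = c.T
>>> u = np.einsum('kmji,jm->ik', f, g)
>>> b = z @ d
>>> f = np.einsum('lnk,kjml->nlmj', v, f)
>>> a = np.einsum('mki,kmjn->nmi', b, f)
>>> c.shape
(7, 19, 13)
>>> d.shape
(19, 7)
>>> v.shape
(37, 29, 7)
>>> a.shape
(13, 37, 7)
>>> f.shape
(29, 37, 13, 13)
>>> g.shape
(13, 13)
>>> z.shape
(37, 29, 19)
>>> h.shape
(7, 19, 13)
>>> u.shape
(37, 7)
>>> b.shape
(37, 29, 7)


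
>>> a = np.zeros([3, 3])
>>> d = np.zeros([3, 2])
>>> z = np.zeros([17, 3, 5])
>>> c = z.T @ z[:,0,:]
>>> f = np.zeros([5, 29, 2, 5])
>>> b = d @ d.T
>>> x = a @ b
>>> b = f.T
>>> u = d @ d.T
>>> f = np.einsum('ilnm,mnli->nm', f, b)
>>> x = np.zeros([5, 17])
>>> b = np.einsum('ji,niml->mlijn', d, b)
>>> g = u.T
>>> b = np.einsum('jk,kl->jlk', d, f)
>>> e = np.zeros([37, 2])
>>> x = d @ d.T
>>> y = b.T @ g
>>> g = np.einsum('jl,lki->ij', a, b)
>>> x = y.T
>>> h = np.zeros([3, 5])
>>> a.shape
(3, 3)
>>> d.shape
(3, 2)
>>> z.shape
(17, 3, 5)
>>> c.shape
(5, 3, 5)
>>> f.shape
(2, 5)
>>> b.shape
(3, 5, 2)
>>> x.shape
(3, 5, 2)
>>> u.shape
(3, 3)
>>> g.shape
(2, 3)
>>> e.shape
(37, 2)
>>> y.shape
(2, 5, 3)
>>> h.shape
(3, 5)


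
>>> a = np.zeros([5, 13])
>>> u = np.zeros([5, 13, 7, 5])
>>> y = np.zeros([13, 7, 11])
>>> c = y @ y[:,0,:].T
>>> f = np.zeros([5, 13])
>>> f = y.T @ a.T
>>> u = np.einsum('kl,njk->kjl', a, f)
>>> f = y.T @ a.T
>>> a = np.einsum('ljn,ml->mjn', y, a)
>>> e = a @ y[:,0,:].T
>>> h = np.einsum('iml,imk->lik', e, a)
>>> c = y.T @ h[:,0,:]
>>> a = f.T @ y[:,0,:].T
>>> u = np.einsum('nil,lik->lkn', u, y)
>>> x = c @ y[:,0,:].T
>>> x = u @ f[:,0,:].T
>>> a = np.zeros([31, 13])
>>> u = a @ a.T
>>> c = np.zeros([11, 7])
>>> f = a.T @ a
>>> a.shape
(31, 13)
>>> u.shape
(31, 31)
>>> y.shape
(13, 7, 11)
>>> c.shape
(11, 7)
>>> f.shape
(13, 13)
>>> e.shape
(5, 7, 13)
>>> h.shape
(13, 5, 11)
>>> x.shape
(13, 11, 11)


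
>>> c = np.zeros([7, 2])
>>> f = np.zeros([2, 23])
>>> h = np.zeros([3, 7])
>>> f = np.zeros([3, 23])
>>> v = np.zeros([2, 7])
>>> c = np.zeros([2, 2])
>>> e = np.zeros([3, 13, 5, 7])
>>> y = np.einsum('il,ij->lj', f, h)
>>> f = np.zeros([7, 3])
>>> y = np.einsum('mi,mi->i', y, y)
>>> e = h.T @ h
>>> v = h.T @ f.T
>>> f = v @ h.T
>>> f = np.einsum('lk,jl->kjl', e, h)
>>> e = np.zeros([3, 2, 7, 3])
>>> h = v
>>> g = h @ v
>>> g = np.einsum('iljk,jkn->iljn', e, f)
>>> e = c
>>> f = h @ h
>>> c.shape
(2, 2)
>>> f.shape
(7, 7)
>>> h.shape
(7, 7)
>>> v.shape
(7, 7)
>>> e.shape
(2, 2)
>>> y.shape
(7,)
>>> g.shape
(3, 2, 7, 7)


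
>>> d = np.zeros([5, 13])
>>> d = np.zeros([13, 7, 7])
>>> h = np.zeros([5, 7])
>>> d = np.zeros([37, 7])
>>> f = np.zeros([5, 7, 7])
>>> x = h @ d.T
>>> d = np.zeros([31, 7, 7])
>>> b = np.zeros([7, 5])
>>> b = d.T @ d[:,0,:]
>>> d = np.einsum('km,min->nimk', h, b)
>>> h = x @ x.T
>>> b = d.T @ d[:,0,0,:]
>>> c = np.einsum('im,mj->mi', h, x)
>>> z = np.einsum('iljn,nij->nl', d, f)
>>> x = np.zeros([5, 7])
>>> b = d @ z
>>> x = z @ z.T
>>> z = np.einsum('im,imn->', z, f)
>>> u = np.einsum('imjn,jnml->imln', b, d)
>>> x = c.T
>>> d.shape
(7, 7, 7, 5)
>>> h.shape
(5, 5)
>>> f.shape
(5, 7, 7)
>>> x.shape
(5, 5)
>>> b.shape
(7, 7, 7, 7)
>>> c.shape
(5, 5)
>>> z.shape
()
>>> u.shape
(7, 7, 5, 7)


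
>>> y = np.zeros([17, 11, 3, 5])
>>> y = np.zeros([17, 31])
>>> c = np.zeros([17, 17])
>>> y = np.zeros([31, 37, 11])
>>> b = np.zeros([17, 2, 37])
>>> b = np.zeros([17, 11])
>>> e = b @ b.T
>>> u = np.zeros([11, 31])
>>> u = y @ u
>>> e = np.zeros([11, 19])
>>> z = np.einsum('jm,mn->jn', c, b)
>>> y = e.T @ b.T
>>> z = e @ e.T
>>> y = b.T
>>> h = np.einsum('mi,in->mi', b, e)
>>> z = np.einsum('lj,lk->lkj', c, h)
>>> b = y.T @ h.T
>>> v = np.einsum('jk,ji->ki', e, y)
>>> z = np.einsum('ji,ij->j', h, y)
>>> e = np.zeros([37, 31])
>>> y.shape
(11, 17)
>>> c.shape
(17, 17)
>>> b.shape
(17, 17)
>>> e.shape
(37, 31)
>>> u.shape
(31, 37, 31)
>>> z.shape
(17,)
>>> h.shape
(17, 11)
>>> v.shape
(19, 17)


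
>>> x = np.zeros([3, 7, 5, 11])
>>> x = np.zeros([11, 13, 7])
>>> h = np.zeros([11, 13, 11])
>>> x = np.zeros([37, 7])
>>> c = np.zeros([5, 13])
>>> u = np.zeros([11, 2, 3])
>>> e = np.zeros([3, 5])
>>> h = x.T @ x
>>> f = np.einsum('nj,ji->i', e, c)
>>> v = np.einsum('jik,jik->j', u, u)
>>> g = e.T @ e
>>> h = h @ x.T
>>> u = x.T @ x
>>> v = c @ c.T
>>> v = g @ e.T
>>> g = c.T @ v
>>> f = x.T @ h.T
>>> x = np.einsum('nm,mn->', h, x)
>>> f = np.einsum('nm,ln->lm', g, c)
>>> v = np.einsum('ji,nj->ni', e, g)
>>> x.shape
()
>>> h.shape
(7, 37)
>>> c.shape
(5, 13)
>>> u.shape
(7, 7)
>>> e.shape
(3, 5)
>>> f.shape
(5, 3)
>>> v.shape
(13, 5)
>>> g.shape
(13, 3)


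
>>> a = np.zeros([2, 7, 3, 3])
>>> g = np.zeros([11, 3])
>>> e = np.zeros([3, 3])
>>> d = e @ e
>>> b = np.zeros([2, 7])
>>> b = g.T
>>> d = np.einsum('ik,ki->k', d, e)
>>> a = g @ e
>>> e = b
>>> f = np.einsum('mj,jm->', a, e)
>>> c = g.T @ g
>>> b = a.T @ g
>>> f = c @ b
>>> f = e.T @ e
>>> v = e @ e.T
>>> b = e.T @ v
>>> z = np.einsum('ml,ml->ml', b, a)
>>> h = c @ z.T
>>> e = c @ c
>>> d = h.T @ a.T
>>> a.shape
(11, 3)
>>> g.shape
(11, 3)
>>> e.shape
(3, 3)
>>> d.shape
(11, 11)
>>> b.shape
(11, 3)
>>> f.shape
(11, 11)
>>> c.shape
(3, 3)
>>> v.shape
(3, 3)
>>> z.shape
(11, 3)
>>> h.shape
(3, 11)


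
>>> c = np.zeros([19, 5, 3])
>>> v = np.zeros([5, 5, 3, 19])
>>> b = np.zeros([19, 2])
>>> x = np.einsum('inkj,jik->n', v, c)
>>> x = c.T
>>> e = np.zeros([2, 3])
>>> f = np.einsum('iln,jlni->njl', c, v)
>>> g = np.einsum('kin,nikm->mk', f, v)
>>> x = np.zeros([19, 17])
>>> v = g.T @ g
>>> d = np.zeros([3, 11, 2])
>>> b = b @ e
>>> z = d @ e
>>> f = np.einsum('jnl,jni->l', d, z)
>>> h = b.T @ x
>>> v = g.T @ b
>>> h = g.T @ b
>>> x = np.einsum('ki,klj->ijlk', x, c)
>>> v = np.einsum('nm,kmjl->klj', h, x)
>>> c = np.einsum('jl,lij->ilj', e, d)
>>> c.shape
(11, 3, 2)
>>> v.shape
(17, 19, 5)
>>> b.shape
(19, 3)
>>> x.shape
(17, 3, 5, 19)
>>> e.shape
(2, 3)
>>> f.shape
(2,)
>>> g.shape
(19, 3)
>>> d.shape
(3, 11, 2)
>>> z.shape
(3, 11, 3)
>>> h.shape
(3, 3)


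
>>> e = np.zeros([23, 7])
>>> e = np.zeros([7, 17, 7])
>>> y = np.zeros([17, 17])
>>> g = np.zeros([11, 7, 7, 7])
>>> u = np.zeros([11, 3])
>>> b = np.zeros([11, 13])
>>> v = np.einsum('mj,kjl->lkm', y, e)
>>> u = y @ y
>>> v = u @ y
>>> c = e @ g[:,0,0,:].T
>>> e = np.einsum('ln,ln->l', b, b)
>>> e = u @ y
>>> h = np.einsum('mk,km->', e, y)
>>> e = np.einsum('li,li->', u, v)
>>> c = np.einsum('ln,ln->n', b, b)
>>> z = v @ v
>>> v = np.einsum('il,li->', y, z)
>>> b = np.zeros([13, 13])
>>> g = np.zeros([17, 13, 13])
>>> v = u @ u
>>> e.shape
()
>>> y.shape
(17, 17)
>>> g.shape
(17, 13, 13)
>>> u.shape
(17, 17)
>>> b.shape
(13, 13)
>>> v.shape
(17, 17)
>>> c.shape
(13,)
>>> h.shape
()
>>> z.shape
(17, 17)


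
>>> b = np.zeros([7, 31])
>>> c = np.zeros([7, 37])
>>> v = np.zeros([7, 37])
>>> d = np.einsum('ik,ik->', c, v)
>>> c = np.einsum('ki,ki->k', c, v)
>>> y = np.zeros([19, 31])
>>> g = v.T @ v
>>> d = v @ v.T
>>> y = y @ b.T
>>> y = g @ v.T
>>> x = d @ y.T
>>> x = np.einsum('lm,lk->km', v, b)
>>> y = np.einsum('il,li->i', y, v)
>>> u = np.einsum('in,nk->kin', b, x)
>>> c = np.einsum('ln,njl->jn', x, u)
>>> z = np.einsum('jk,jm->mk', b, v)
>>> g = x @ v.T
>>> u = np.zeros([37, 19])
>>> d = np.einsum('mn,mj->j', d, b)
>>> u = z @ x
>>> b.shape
(7, 31)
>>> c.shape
(7, 37)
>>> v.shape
(7, 37)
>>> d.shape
(31,)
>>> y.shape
(37,)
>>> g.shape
(31, 7)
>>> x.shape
(31, 37)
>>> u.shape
(37, 37)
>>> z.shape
(37, 31)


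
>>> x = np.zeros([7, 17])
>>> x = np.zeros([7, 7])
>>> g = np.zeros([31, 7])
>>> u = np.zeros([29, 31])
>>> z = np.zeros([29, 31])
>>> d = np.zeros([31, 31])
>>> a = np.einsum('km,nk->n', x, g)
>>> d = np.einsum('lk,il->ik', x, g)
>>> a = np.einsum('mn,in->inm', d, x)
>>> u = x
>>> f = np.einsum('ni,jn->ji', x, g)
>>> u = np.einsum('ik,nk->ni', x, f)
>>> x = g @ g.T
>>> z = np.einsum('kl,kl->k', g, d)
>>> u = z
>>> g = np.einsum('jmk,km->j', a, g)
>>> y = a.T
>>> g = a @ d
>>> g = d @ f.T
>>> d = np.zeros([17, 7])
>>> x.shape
(31, 31)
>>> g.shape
(31, 31)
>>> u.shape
(31,)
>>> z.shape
(31,)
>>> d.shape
(17, 7)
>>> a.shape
(7, 7, 31)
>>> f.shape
(31, 7)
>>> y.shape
(31, 7, 7)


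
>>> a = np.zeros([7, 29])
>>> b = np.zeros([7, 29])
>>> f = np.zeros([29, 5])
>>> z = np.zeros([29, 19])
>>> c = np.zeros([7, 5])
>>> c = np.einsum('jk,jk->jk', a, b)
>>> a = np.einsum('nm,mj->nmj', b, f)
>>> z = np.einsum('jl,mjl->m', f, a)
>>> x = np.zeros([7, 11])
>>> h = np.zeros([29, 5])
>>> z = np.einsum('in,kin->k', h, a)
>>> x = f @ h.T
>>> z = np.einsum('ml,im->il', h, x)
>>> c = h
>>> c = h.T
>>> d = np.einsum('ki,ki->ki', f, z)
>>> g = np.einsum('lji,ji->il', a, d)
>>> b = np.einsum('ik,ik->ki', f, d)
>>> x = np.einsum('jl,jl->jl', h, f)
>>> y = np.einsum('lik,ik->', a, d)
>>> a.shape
(7, 29, 5)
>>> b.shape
(5, 29)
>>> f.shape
(29, 5)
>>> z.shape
(29, 5)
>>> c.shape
(5, 29)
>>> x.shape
(29, 5)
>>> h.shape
(29, 5)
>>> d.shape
(29, 5)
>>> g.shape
(5, 7)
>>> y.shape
()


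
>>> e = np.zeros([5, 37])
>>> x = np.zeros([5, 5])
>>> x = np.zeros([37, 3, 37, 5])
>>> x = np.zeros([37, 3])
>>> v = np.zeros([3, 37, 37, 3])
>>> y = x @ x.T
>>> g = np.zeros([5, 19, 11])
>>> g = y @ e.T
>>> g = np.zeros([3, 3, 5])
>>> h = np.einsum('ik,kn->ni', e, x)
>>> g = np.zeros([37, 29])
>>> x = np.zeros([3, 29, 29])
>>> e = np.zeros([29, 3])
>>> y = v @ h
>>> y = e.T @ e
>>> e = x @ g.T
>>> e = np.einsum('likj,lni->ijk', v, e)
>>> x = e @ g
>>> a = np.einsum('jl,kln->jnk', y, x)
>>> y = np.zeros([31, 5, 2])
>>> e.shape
(37, 3, 37)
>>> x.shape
(37, 3, 29)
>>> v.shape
(3, 37, 37, 3)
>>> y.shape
(31, 5, 2)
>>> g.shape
(37, 29)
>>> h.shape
(3, 5)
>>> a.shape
(3, 29, 37)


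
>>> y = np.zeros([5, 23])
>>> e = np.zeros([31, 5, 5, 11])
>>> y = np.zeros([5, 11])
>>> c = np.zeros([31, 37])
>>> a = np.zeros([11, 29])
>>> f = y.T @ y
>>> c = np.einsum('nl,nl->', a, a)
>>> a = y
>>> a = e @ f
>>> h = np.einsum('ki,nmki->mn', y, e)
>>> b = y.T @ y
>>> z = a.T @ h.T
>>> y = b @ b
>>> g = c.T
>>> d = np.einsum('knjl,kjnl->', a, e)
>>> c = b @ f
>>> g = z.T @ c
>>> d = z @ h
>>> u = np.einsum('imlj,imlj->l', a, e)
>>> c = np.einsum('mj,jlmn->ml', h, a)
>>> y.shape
(11, 11)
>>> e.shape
(31, 5, 5, 11)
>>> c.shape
(5, 5)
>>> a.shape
(31, 5, 5, 11)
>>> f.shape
(11, 11)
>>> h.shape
(5, 31)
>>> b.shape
(11, 11)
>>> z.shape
(11, 5, 5, 5)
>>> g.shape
(5, 5, 5, 11)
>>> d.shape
(11, 5, 5, 31)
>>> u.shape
(5,)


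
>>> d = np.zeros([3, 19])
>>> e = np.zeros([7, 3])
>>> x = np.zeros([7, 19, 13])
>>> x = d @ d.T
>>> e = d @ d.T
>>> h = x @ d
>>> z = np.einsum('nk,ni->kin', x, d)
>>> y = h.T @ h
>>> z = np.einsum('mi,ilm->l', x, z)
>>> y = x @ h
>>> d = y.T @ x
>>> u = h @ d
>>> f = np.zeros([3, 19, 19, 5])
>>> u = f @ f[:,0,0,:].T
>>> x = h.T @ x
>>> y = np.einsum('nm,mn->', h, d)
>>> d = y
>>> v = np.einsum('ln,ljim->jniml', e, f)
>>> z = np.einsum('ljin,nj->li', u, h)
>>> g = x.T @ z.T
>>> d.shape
()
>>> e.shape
(3, 3)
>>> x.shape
(19, 3)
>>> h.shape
(3, 19)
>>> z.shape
(3, 19)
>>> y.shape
()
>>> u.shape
(3, 19, 19, 3)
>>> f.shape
(3, 19, 19, 5)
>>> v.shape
(19, 3, 19, 5, 3)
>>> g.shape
(3, 3)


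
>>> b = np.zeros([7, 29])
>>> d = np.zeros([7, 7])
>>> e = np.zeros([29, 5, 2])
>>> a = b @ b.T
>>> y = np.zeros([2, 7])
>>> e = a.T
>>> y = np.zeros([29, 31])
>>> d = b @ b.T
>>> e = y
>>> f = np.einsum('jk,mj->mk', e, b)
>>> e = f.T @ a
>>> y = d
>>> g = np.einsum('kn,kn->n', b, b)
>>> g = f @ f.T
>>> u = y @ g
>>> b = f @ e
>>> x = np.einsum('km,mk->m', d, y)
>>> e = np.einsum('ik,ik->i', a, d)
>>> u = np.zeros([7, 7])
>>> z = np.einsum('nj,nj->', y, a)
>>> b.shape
(7, 7)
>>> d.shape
(7, 7)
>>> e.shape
(7,)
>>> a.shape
(7, 7)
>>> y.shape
(7, 7)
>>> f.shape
(7, 31)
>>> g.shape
(7, 7)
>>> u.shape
(7, 7)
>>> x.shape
(7,)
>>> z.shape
()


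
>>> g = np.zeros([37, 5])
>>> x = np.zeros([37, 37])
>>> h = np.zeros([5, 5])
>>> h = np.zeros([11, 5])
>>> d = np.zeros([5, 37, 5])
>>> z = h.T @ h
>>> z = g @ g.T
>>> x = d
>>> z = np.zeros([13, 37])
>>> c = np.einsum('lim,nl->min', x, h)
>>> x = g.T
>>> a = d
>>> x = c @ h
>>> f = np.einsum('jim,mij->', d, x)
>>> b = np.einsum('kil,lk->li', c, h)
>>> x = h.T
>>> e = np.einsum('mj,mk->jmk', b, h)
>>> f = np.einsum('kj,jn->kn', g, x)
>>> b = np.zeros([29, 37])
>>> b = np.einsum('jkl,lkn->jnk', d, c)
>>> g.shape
(37, 5)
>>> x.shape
(5, 11)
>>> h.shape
(11, 5)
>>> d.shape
(5, 37, 5)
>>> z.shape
(13, 37)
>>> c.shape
(5, 37, 11)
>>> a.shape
(5, 37, 5)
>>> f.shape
(37, 11)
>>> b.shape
(5, 11, 37)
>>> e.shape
(37, 11, 5)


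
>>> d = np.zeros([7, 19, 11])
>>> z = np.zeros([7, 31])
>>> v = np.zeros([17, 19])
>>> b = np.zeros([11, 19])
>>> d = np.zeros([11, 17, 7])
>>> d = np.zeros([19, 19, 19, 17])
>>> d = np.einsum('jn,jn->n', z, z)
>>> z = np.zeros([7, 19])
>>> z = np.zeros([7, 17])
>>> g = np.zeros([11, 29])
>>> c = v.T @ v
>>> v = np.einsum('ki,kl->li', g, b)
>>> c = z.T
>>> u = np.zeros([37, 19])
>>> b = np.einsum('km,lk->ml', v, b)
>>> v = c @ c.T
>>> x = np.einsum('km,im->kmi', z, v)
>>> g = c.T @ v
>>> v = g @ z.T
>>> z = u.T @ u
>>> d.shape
(31,)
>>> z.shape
(19, 19)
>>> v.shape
(7, 7)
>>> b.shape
(29, 11)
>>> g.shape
(7, 17)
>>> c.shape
(17, 7)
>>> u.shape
(37, 19)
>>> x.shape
(7, 17, 17)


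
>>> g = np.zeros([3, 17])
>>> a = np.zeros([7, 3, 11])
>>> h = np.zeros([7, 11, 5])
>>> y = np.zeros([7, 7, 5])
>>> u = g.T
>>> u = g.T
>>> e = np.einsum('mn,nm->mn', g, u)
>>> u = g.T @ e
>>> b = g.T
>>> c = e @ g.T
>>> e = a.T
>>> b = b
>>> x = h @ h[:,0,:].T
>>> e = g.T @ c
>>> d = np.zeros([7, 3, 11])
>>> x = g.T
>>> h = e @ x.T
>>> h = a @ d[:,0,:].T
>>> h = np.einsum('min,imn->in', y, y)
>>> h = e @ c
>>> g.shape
(3, 17)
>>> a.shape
(7, 3, 11)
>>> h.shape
(17, 3)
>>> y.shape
(7, 7, 5)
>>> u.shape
(17, 17)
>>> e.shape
(17, 3)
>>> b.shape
(17, 3)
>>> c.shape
(3, 3)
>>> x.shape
(17, 3)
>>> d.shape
(7, 3, 11)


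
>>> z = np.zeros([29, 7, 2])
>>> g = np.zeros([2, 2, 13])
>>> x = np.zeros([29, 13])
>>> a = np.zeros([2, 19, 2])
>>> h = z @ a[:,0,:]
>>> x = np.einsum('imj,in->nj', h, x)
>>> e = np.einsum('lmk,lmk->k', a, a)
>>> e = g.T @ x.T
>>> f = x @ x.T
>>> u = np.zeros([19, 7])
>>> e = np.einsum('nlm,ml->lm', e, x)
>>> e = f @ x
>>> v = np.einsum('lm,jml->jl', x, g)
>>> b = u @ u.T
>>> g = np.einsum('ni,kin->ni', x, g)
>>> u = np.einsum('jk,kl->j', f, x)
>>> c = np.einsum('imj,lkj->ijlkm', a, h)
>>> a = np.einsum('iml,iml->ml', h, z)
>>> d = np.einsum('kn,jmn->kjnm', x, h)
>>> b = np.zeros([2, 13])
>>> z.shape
(29, 7, 2)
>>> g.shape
(13, 2)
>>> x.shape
(13, 2)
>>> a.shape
(7, 2)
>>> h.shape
(29, 7, 2)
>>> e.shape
(13, 2)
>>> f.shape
(13, 13)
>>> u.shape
(13,)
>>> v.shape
(2, 13)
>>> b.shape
(2, 13)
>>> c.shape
(2, 2, 29, 7, 19)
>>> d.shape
(13, 29, 2, 7)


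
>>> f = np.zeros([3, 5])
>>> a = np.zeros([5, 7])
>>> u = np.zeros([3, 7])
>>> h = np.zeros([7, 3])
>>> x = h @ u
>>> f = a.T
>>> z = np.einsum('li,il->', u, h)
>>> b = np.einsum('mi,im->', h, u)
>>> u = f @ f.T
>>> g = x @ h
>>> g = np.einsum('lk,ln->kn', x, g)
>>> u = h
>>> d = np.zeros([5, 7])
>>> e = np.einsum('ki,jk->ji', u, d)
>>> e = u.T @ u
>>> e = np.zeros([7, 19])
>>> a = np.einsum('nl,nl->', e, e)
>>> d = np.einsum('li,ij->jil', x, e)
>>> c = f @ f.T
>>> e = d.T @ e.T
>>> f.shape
(7, 5)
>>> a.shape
()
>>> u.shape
(7, 3)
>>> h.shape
(7, 3)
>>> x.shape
(7, 7)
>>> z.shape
()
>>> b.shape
()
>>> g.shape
(7, 3)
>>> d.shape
(19, 7, 7)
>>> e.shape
(7, 7, 7)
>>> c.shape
(7, 7)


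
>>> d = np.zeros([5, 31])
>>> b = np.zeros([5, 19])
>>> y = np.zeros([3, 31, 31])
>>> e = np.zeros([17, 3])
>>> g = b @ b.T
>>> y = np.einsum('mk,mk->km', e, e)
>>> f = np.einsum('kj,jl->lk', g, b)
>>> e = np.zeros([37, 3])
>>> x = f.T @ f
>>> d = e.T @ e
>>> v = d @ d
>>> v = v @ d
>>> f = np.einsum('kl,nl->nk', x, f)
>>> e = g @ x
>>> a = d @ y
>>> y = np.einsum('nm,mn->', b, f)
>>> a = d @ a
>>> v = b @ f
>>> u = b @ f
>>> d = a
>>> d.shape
(3, 17)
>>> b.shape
(5, 19)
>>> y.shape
()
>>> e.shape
(5, 5)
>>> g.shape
(5, 5)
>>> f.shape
(19, 5)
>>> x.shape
(5, 5)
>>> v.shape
(5, 5)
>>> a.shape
(3, 17)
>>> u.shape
(5, 5)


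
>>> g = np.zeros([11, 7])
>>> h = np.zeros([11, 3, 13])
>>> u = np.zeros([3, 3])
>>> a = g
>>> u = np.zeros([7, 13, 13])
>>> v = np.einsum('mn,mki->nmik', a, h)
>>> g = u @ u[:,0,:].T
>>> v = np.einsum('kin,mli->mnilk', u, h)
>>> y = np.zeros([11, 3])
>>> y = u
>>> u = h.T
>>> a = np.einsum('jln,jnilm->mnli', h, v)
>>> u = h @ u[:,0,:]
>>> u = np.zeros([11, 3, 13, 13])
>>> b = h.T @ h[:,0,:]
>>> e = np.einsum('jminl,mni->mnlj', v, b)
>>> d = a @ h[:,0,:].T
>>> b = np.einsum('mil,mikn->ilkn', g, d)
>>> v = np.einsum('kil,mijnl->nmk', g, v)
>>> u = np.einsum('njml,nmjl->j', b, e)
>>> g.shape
(7, 13, 7)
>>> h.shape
(11, 3, 13)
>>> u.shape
(7,)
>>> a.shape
(7, 13, 3, 13)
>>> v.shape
(3, 11, 7)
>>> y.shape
(7, 13, 13)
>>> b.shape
(13, 7, 3, 11)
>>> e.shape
(13, 3, 7, 11)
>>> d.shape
(7, 13, 3, 11)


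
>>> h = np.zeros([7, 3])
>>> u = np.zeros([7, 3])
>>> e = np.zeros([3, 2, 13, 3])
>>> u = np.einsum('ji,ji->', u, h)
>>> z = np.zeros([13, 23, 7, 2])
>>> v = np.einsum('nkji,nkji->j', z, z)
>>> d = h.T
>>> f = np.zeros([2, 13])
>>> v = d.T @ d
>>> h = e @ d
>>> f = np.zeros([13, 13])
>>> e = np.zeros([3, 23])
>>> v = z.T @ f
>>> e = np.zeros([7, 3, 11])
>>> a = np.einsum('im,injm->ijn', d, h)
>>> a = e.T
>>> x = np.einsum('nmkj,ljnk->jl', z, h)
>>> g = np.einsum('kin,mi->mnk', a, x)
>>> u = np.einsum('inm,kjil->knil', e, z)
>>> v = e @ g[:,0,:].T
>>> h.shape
(3, 2, 13, 7)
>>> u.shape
(13, 3, 7, 2)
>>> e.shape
(7, 3, 11)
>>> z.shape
(13, 23, 7, 2)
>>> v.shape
(7, 3, 2)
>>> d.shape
(3, 7)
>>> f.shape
(13, 13)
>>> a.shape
(11, 3, 7)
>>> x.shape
(2, 3)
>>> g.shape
(2, 7, 11)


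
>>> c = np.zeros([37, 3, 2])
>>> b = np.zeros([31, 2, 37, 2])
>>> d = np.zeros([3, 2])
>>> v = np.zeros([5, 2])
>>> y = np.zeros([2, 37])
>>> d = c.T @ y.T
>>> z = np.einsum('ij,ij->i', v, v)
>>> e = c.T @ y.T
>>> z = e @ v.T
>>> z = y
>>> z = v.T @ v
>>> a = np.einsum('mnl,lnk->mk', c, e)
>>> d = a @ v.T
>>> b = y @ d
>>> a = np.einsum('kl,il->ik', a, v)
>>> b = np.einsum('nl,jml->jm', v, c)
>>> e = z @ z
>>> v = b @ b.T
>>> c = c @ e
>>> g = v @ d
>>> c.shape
(37, 3, 2)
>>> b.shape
(37, 3)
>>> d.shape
(37, 5)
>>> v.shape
(37, 37)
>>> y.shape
(2, 37)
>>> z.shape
(2, 2)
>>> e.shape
(2, 2)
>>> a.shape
(5, 37)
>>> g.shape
(37, 5)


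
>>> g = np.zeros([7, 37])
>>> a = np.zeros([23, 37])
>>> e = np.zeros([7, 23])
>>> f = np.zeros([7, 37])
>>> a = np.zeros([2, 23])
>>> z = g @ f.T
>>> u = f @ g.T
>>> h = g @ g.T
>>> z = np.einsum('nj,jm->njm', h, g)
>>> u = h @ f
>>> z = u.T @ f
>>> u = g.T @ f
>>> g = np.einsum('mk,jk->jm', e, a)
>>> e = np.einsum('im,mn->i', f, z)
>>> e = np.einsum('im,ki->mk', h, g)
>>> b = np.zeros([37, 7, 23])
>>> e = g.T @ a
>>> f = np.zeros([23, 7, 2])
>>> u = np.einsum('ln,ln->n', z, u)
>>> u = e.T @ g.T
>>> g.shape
(2, 7)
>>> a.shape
(2, 23)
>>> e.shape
(7, 23)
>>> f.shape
(23, 7, 2)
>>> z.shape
(37, 37)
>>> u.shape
(23, 2)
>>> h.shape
(7, 7)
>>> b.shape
(37, 7, 23)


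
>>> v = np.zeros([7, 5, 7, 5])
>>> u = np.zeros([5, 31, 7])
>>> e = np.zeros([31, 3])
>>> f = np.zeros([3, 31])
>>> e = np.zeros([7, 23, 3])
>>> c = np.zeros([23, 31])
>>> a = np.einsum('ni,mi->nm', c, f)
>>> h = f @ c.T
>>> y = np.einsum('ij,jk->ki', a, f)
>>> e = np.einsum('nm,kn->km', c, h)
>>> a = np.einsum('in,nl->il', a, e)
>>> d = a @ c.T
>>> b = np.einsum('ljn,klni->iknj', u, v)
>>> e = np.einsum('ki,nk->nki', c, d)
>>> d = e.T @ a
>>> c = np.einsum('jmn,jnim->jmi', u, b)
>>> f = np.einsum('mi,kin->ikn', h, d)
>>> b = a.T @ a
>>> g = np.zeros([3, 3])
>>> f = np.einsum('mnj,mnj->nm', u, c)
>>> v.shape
(7, 5, 7, 5)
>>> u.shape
(5, 31, 7)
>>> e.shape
(23, 23, 31)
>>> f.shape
(31, 5)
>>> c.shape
(5, 31, 7)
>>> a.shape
(23, 31)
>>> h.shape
(3, 23)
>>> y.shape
(31, 23)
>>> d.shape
(31, 23, 31)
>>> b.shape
(31, 31)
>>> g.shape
(3, 3)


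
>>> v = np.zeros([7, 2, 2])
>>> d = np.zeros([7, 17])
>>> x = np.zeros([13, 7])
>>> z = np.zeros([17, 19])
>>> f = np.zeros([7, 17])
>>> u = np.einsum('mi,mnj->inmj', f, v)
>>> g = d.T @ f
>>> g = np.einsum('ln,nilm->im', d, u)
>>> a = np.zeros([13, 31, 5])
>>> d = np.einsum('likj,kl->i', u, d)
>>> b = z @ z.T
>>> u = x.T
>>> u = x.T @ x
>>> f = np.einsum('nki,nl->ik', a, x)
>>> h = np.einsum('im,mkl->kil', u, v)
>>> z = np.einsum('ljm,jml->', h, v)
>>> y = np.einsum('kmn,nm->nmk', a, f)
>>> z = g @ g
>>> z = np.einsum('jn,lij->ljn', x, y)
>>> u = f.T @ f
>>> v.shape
(7, 2, 2)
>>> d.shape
(2,)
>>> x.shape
(13, 7)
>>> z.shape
(5, 13, 7)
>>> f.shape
(5, 31)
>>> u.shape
(31, 31)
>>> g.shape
(2, 2)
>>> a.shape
(13, 31, 5)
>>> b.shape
(17, 17)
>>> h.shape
(2, 7, 2)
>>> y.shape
(5, 31, 13)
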